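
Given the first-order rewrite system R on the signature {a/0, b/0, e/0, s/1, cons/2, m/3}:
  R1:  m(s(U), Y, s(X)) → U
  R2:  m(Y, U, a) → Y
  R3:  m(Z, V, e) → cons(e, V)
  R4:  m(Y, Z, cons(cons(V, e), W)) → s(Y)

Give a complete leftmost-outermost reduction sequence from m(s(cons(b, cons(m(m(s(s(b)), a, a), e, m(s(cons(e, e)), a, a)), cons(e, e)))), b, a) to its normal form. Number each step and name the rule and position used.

s(cons(b, cons(s(b), cons(e, e))))

1. m(s(cons(b, cons(m(m(s(s(b)), a, a), e, m(s(cons(e, e)), a, a)), cons(e, e)))), b, a)  →  s(cons(b, cons(m(m(s(s(b)), a, a), e, m(s(cons(e, e)), a, a)), cons(e, e))))   [R2 at ε]
2. s(cons(b, cons(m(m(s(s(b)), a, a), e, m(s(cons(e, e)), a, a)), cons(e, e))))  →  s(cons(b, cons(m(s(s(b)), e, m(s(cons(e, e)), a, a)), cons(e, e))))   [R2 at 1.2.1.1]
3. s(cons(b, cons(m(s(s(b)), e, m(s(cons(e, e)), a, a)), cons(e, e))))  →  s(cons(b, cons(m(s(s(b)), e, s(cons(e, e))), cons(e, e))))   [R2 at 1.2.1.3]
4. s(cons(b, cons(m(s(s(b)), e, s(cons(e, e))), cons(e, e))))  →  s(cons(b, cons(s(b), cons(e, e))))   [R1 at 1.2.1]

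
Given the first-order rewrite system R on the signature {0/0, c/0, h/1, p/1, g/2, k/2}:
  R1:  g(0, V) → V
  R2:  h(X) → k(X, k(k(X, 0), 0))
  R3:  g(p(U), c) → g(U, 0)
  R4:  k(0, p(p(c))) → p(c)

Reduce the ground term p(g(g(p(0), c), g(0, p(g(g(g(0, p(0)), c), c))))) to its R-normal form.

1. p(g(g(p(0), c), g(0, p(g(g(g(0, p(0)), c), c)))))  →  p(g(g(0, 0), g(0, p(g(g(g(0, p(0)), c), c)))))   [R3 at 1.1]
2. p(g(g(0, 0), g(0, p(g(g(g(0, p(0)), c), c)))))  →  p(g(0, g(0, p(g(g(g(0, p(0)), c), c)))))   [R1 at 1.1]
3. p(g(0, g(0, p(g(g(g(0, p(0)), c), c)))))  →  p(g(0, p(g(g(g(0, p(0)), c), c))))   [R1 at 1]
4. p(g(0, p(g(g(g(0, p(0)), c), c))))  →  p(p(g(g(g(0, p(0)), c), c)))   [R1 at 1]
5. p(p(g(g(g(0, p(0)), c), c)))  →  p(p(g(g(p(0), c), c)))   [R1 at 1.1.1.1]
6. p(p(g(g(p(0), c), c)))  →  p(p(g(g(0, 0), c)))   [R3 at 1.1.1]
7. p(p(g(g(0, 0), c)))  →  p(p(g(0, c)))   [R1 at 1.1.1]
8. p(p(g(0, c)))  →  p(p(c))   [R1 at 1.1]

p(p(c))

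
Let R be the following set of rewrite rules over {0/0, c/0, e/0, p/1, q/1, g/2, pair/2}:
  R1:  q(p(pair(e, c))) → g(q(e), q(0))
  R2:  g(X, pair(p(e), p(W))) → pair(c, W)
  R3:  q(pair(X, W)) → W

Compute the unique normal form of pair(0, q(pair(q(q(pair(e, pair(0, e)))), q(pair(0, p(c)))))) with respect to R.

pair(0, p(c))

1. pair(0, q(pair(q(q(pair(e, pair(0, e)))), q(pair(0, p(c))))))  →  pair(0, q(pair(0, p(c))))   [R3 at 2]
2. pair(0, q(pair(0, p(c))))  →  pair(0, p(c))   [R3 at 2]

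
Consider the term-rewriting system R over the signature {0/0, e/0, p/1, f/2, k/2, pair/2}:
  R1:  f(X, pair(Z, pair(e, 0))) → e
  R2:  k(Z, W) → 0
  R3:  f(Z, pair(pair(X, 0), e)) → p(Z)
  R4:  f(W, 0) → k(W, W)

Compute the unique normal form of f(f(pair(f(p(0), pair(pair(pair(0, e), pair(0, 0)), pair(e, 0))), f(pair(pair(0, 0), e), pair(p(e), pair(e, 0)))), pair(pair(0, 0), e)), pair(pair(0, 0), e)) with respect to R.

1. f(f(pair(f(p(0), pair(pair(pair(0, e), pair(0, 0)), pair(e, 0))), f(pair(pair(0, 0), e), pair(p(e), pair(e, 0)))), pair(pair(0, 0), e)), pair(pair(0, 0), e))  →  p(f(pair(f(p(0), pair(pair(pair(0, e), pair(0, 0)), pair(e, 0))), f(pair(pair(0, 0), e), pair(p(e), pair(e, 0)))), pair(pair(0, 0), e)))   [R3 at ε]
2. p(f(pair(f(p(0), pair(pair(pair(0, e), pair(0, 0)), pair(e, 0))), f(pair(pair(0, 0), e), pair(p(e), pair(e, 0)))), pair(pair(0, 0), e)))  →  p(p(pair(f(p(0), pair(pair(pair(0, e), pair(0, 0)), pair(e, 0))), f(pair(pair(0, 0), e), pair(p(e), pair(e, 0))))))   [R3 at 1]
3. p(p(pair(f(p(0), pair(pair(pair(0, e), pair(0, 0)), pair(e, 0))), f(pair(pair(0, 0), e), pair(p(e), pair(e, 0))))))  →  p(p(pair(e, f(pair(pair(0, 0), e), pair(p(e), pair(e, 0))))))   [R1 at 1.1.1]
4. p(p(pair(e, f(pair(pair(0, 0), e), pair(p(e), pair(e, 0))))))  →  p(p(pair(e, e)))   [R1 at 1.1.2]

p(p(pair(e, e)))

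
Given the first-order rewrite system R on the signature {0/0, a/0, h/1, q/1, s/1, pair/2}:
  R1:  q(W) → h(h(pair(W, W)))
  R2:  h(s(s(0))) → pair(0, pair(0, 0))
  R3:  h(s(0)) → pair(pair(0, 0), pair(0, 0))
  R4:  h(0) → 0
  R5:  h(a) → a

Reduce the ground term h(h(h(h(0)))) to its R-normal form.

0

1. h(h(h(h(0))))  →  h(h(h(0)))   [R4 at 1.1.1]
2. h(h(h(0)))  →  h(h(0))   [R4 at 1.1]
3. h(h(0))  →  h(0)   [R4 at 1]
4. h(0)  →  0   [R4 at ε]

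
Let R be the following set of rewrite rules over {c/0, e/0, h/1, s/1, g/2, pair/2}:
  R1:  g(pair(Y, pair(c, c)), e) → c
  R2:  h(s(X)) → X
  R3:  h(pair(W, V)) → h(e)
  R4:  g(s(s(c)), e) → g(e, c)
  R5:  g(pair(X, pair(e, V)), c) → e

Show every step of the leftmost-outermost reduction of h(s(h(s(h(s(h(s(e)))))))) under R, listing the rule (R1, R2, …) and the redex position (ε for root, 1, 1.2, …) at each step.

e

1. h(s(h(s(h(s(h(s(e))))))))  →  h(s(h(s(h(s(e))))))   [R2 at ε]
2. h(s(h(s(h(s(e))))))  →  h(s(h(s(e))))   [R2 at ε]
3. h(s(h(s(e))))  →  h(s(e))   [R2 at ε]
4. h(s(e))  →  e   [R2 at ε]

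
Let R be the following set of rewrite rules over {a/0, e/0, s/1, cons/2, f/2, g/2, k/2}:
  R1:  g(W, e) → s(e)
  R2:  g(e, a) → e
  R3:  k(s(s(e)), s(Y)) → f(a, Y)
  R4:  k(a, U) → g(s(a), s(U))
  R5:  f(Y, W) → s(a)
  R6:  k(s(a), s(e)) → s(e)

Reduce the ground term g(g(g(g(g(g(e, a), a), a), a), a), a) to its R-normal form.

e

1. g(g(g(g(g(g(e, a), a), a), a), a), a)  →  g(g(g(g(g(e, a), a), a), a), a)   [R2 at 1.1.1.1.1]
2. g(g(g(g(g(e, a), a), a), a), a)  →  g(g(g(g(e, a), a), a), a)   [R2 at 1.1.1.1]
3. g(g(g(g(e, a), a), a), a)  →  g(g(g(e, a), a), a)   [R2 at 1.1.1]
4. g(g(g(e, a), a), a)  →  g(g(e, a), a)   [R2 at 1.1]
5. g(g(e, a), a)  →  g(e, a)   [R2 at 1]
6. g(e, a)  →  e   [R2 at ε]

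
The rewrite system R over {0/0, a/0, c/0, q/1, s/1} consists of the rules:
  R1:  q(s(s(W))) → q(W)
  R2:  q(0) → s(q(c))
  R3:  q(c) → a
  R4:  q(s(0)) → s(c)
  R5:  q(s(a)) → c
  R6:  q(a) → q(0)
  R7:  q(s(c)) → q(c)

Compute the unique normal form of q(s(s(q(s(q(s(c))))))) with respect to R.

a

1. q(s(s(q(s(q(s(c)))))))  →  q(q(s(q(s(c)))))   [R1 at ε]
2. q(q(s(q(s(c)))))  →  q(q(s(q(c))))   [R7 at 1.1.1]
3. q(q(s(q(c))))  →  q(q(s(a)))   [R3 at 1.1.1]
4. q(q(s(a)))  →  q(c)   [R5 at 1]
5. q(c)  →  a   [R3 at ε]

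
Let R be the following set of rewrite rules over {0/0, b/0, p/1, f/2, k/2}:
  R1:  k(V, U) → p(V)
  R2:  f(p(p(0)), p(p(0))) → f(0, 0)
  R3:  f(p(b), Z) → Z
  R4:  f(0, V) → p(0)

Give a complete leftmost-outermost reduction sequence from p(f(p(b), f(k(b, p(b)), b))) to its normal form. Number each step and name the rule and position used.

1. p(f(p(b), f(k(b, p(b)), b)))  →  p(f(k(b, p(b)), b))   [R3 at 1]
2. p(f(k(b, p(b)), b))  →  p(f(p(b), b))   [R1 at 1.1]
3. p(f(p(b), b))  →  p(b)   [R3 at 1]

p(b)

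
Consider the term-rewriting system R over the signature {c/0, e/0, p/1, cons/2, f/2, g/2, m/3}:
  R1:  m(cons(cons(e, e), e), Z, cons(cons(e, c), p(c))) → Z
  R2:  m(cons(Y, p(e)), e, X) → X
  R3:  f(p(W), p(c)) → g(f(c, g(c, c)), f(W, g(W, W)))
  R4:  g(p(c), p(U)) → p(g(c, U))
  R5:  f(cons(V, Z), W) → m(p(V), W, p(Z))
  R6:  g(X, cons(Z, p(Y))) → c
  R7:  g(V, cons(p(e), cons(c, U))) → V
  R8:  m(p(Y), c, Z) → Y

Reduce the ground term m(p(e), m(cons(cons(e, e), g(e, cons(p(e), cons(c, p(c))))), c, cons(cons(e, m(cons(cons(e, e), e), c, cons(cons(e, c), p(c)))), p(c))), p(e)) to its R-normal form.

1. m(p(e), m(cons(cons(e, e), g(e, cons(p(e), cons(c, p(c))))), c, cons(cons(e, m(cons(cons(e, e), e), c, cons(cons(e, c), p(c)))), p(c))), p(e))  →  m(p(e), m(cons(cons(e, e), e), c, cons(cons(e, m(cons(cons(e, e), e), c, cons(cons(e, c), p(c)))), p(c))), p(e))   [R7 at 2.1.2]
2. m(p(e), m(cons(cons(e, e), e), c, cons(cons(e, m(cons(cons(e, e), e), c, cons(cons(e, c), p(c)))), p(c))), p(e))  →  m(p(e), m(cons(cons(e, e), e), c, cons(cons(e, c), p(c))), p(e))   [R1 at 2.3.1.2]
3. m(p(e), m(cons(cons(e, e), e), c, cons(cons(e, c), p(c))), p(e))  →  m(p(e), c, p(e))   [R1 at 2]
4. m(p(e), c, p(e))  →  e   [R8 at ε]

e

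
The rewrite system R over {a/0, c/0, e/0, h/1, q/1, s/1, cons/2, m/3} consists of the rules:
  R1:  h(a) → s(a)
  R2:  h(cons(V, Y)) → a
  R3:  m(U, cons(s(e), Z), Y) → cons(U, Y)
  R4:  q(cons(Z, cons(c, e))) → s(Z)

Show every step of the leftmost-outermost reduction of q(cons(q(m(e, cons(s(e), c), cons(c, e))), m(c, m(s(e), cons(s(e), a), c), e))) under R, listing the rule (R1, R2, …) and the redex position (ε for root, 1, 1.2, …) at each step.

1. q(cons(q(m(e, cons(s(e), c), cons(c, e))), m(c, m(s(e), cons(s(e), a), c), e)))  →  q(cons(q(cons(e, cons(c, e))), m(c, m(s(e), cons(s(e), a), c), e)))   [R3 at 1.1.1]
2. q(cons(q(cons(e, cons(c, e))), m(c, m(s(e), cons(s(e), a), c), e)))  →  q(cons(s(e), m(c, m(s(e), cons(s(e), a), c), e)))   [R4 at 1.1]
3. q(cons(s(e), m(c, m(s(e), cons(s(e), a), c), e)))  →  q(cons(s(e), m(c, cons(s(e), c), e)))   [R3 at 1.2.2]
4. q(cons(s(e), m(c, cons(s(e), c), e)))  →  q(cons(s(e), cons(c, e)))   [R3 at 1.2]
5. q(cons(s(e), cons(c, e)))  →  s(s(e))   [R4 at ε]

s(s(e))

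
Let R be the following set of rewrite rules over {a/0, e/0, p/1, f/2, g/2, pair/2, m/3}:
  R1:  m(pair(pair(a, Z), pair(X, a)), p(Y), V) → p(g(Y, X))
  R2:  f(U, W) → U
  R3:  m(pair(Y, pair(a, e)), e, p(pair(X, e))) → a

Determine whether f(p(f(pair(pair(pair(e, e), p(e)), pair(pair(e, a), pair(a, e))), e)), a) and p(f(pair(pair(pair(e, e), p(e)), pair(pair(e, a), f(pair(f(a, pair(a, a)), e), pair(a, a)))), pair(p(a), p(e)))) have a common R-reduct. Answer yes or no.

Reduce t₁ = f(p(f(pair(pair(pair(e, e), p(e)), pair(pair(e, a), pair(a, e))), e)), a):
1. f(p(f(pair(pair(pair(e, e), p(e)), pair(pair(e, a), pair(a, e))), e)), a)  →  p(f(pair(pair(pair(e, e), p(e)), pair(pair(e, a), pair(a, e))), e))   [R2 at ε]
2. p(f(pair(pair(pair(e, e), p(e)), pair(pair(e, a), pair(a, e))), e))  →  p(pair(pair(pair(e, e), p(e)), pair(pair(e, a), pair(a, e))))   [R2 at 1]

Reduce t₂ = p(f(pair(pair(pair(e, e), p(e)), pair(pair(e, a), f(pair(f(a, pair(a, a)), e), pair(a, a)))), pair(p(a), p(e)))):
1. p(f(pair(pair(pair(e, e), p(e)), pair(pair(e, a), f(pair(f(a, pair(a, a)), e), pair(a, a)))), pair(p(a), p(e))))  →  p(pair(pair(pair(e, e), p(e)), pair(pair(e, a), f(pair(f(a, pair(a, a)), e), pair(a, a)))))   [R2 at 1]
2. p(pair(pair(pair(e, e), p(e)), pair(pair(e, a), f(pair(f(a, pair(a, a)), e), pair(a, a)))))  →  p(pair(pair(pair(e, e), p(e)), pair(pair(e, a), pair(f(a, pair(a, a)), e))))   [R2 at 1.2.2]
3. p(pair(pair(pair(e, e), p(e)), pair(pair(e, a), pair(f(a, pair(a, a)), e))))  →  p(pair(pair(pair(e, e), p(e)), pair(pair(e, a), pair(a, e))))   [R2 at 1.2.2.1]

yes — NF(t₁) = p(pair(pair(pair(e, e), p(e)), pair(pair(e, a), pair(a, e)))), NF(t₂) = p(pair(pair(pair(e, e), p(e)), pair(pair(e, a), pair(a, e))))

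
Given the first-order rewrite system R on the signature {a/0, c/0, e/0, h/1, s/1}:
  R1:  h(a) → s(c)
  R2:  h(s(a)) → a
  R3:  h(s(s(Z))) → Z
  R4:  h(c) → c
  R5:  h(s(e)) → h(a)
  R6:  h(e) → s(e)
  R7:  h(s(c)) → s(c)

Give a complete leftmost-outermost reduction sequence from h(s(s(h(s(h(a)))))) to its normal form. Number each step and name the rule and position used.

1. h(s(s(h(s(h(a))))))  →  h(s(h(a)))   [R3 at ε]
2. h(s(h(a)))  →  h(s(s(c)))   [R1 at 1.1]
3. h(s(s(c)))  →  c   [R3 at ε]

c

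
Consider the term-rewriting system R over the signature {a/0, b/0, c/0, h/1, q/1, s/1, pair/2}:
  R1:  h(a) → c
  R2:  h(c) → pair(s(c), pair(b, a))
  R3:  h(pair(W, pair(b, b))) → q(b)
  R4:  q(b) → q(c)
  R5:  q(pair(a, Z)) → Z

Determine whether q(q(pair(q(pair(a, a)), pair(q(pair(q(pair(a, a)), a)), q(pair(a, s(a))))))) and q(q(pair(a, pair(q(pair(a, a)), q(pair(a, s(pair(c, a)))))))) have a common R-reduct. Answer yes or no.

Reduce t₁ = q(q(pair(q(pair(a, a)), pair(q(pair(q(pair(a, a)), a)), q(pair(a, s(a))))))):
1. q(q(pair(q(pair(a, a)), pair(q(pair(q(pair(a, a)), a)), q(pair(a, s(a)))))))  →  q(q(pair(a, pair(q(pair(q(pair(a, a)), a)), q(pair(a, s(a)))))))   [R5 at 1.1.1]
2. q(q(pair(a, pair(q(pair(q(pair(a, a)), a)), q(pair(a, s(a)))))))  →  q(pair(q(pair(q(pair(a, a)), a)), q(pair(a, s(a)))))   [R5 at 1]
3. q(pair(q(pair(q(pair(a, a)), a)), q(pair(a, s(a)))))  →  q(pair(q(pair(a, a)), q(pair(a, s(a)))))   [R5 at 1.1.1.1]
4. q(pair(q(pair(a, a)), q(pair(a, s(a)))))  →  q(pair(a, q(pair(a, s(a)))))   [R5 at 1.1]
5. q(pair(a, q(pair(a, s(a)))))  →  q(pair(a, s(a)))   [R5 at ε]
6. q(pair(a, s(a)))  →  s(a)   [R5 at ε]

Reduce t₂ = q(q(pair(a, pair(q(pair(a, a)), q(pair(a, s(pair(c, a)))))))):
1. q(q(pair(a, pair(q(pair(a, a)), q(pair(a, s(pair(c, a))))))))  →  q(pair(q(pair(a, a)), q(pair(a, s(pair(c, a))))))   [R5 at 1]
2. q(pair(q(pair(a, a)), q(pair(a, s(pair(c, a))))))  →  q(pair(a, q(pair(a, s(pair(c, a))))))   [R5 at 1.1]
3. q(pair(a, q(pair(a, s(pair(c, a))))))  →  q(pair(a, s(pair(c, a))))   [R5 at ε]
4. q(pair(a, s(pair(c, a))))  →  s(pair(c, a))   [R5 at ε]

no — NF(t₁) = s(a), NF(t₂) = s(pair(c, a))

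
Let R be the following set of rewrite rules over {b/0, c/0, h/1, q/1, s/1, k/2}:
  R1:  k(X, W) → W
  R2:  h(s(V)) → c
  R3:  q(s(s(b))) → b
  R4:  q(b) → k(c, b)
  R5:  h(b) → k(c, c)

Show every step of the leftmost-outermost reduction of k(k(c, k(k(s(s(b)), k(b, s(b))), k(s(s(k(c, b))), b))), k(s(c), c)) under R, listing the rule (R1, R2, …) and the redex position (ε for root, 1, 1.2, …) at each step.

c

1. k(k(c, k(k(s(s(b)), k(b, s(b))), k(s(s(k(c, b))), b))), k(s(c), c))  →  k(s(c), c)   [R1 at ε]
2. k(s(c), c)  →  c   [R1 at ε]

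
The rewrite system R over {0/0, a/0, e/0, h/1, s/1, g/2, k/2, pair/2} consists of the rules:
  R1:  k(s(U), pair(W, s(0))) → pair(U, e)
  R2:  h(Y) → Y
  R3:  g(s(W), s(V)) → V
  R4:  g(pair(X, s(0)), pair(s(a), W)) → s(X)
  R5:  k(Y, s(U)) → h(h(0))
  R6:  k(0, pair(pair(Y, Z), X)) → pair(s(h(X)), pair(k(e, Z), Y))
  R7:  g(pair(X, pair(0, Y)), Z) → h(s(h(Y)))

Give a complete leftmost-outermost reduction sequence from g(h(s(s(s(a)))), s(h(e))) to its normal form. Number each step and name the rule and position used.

e

1. g(h(s(s(s(a)))), s(h(e)))  →  g(s(s(s(a))), s(h(e)))   [R2 at 1]
2. g(s(s(s(a))), s(h(e)))  →  h(e)   [R3 at ε]
3. h(e)  →  e   [R2 at ε]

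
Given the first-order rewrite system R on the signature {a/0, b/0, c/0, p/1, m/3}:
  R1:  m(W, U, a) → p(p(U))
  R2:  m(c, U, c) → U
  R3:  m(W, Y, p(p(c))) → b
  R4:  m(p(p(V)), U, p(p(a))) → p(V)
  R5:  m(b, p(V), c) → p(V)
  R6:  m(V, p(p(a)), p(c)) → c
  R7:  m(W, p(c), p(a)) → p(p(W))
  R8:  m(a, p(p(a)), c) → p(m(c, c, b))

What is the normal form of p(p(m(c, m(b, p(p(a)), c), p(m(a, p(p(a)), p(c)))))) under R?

p(p(c))

1. p(p(m(c, m(b, p(p(a)), c), p(m(a, p(p(a)), p(c))))))  →  p(p(m(c, p(p(a)), p(m(a, p(p(a)), p(c))))))   [R5 at 1.1.2]
2. p(p(m(c, p(p(a)), p(m(a, p(p(a)), p(c))))))  →  p(p(m(c, p(p(a)), p(c))))   [R6 at 1.1.3.1]
3. p(p(m(c, p(p(a)), p(c))))  →  p(p(c))   [R6 at 1.1]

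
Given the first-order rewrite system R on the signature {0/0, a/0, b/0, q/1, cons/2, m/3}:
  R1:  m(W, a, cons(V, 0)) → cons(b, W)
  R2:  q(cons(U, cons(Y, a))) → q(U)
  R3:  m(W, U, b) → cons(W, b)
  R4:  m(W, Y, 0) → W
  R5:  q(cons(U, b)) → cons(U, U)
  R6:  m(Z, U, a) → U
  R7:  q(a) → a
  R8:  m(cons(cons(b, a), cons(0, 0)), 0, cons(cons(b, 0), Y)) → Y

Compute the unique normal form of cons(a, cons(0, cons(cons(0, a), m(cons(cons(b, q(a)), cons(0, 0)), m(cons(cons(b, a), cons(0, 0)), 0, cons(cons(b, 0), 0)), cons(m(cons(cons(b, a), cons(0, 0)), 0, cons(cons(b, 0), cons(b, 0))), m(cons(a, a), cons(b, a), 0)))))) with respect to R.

1. cons(a, cons(0, cons(cons(0, a), m(cons(cons(b, q(a)), cons(0, 0)), m(cons(cons(b, a), cons(0, 0)), 0, cons(cons(b, 0), 0)), cons(m(cons(cons(b, a), cons(0, 0)), 0, cons(cons(b, 0), cons(b, 0))), m(cons(a, a), cons(b, a), 0))))))  →  cons(a, cons(0, cons(cons(0, a), m(cons(cons(b, a), cons(0, 0)), m(cons(cons(b, a), cons(0, 0)), 0, cons(cons(b, 0), 0)), cons(m(cons(cons(b, a), cons(0, 0)), 0, cons(cons(b, 0), cons(b, 0))), m(cons(a, a), cons(b, a), 0))))))   [R7 at 2.2.2.1.1.2]
2. cons(a, cons(0, cons(cons(0, a), m(cons(cons(b, a), cons(0, 0)), m(cons(cons(b, a), cons(0, 0)), 0, cons(cons(b, 0), 0)), cons(m(cons(cons(b, a), cons(0, 0)), 0, cons(cons(b, 0), cons(b, 0))), m(cons(a, a), cons(b, a), 0))))))  →  cons(a, cons(0, cons(cons(0, a), m(cons(cons(b, a), cons(0, 0)), 0, cons(m(cons(cons(b, a), cons(0, 0)), 0, cons(cons(b, 0), cons(b, 0))), m(cons(a, a), cons(b, a), 0))))))   [R8 at 2.2.2.2]
3. cons(a, cons(0, cons(cons(0, a), m(cons(cons(b, a), cons(0, 0)), 0, cons(m(cons(cons(b, a), cons(0, 0)), 0, cons(cons(b, 0), cons(b, 0))), m(cons(a, a), cons(b, a), 0))))))  →  cons(a, cons(0, cons(cons(0, a), m(cons(cons(b, a), cons(0, 0)), 0, cons(cons(b, 0), m(cons(a, a), cons(b, a), 0))))))   [R8 at 2.2.2.3.1]
4. cons(a, cons(0, cons(cons(0, a), m(cons(cons(b, a), cons(0, 0)), 0, cons(cons(b, 0), m(cons(a, a), cons(b, a), 0))))))  →  cons(a, cons(0, cons(cons(0, a), m(cons(a, a), cons(b, a), 0))))   [R8 at 2.2.2]
5. cons(a, cons(0, cons(cons(0, a), m(cons(a, a), cons(b, a), 0))))  →  cons(a, cons(0, cons(cons(0, a), cons(a, a))))   [R4 at 2.2.2]

cons(a, cons(0, cons(cons(0, a), cons(a, a))))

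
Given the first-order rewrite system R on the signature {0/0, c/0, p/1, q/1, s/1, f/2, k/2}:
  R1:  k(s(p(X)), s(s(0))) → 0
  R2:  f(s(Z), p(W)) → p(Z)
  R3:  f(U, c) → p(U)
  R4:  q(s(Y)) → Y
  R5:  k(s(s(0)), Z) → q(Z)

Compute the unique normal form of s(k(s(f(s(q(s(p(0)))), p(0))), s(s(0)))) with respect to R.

s(0)

1. s(k(s(f(s(q(s(p(0)))), p(0))), s(s(0))))  →  s(k(s(p(q(s(p(0))))), s(s(0))))   [R2 at 1.1.1]
2. s(k(s(p(q(s(p(0))))), s(s(0))))  →  s(0)   [R1 at 1]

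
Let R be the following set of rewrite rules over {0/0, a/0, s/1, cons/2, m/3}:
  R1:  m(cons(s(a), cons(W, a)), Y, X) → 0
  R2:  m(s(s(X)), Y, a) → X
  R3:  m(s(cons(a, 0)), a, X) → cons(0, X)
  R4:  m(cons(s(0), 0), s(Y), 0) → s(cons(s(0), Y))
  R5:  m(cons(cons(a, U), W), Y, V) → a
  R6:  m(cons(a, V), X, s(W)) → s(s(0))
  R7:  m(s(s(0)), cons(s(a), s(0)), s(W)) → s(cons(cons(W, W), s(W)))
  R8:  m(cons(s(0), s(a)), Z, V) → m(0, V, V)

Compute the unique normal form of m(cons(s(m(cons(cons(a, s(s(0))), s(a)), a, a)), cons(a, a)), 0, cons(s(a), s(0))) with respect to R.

1. m(cons(s(m(cons(cons(a, s(s(0))), s(a)), a, a)), cons(a, a)), 0, cons(s(a), s(0)))  →  m(cons(s(a), cons(a, a)), 0, cons(s(a), s(0)))   [R5 at 1.1.1]
2. m(cons(s(a), cons(a, a)), 0, cons(s(a), s(0)))  →  0   [R1 at ε]

0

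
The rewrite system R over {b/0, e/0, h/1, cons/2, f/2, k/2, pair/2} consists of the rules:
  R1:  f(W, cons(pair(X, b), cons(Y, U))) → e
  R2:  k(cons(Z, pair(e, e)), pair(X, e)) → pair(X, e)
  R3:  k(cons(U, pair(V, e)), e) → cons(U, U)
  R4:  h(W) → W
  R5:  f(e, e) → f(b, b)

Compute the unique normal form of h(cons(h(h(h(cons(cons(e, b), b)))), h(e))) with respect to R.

1. h(cons(h(h(h(cons(cons(e, b), b)))), h(e)))  →  cons(h(h(h(cons(cons(e, b), b)))), h(e))   [R4 at ε]
2. cons(h(h(h(cons(cons(e, b), b)))), h(e))  →  cons(h(h(cons(cons(e, b), b))), h(e))   [R4 at 1]
3. cons(h(h(cons(cons(e, b), b))), h(e))  →  cons(h(cons(cons(e, b), b)), h(e))   [R4 at 1]
4. cons(h(cons(cons(e, b), b)), h(e))  →  cons(cons(cons(e, b), b), h(e))   [R4 at 1]
5. cons(cons(cons(e, b), b), h(e))  →  cons(cons(cons(e, b), b), e)   [R4 at 2]

cons(cons(cons(e, b), b), e)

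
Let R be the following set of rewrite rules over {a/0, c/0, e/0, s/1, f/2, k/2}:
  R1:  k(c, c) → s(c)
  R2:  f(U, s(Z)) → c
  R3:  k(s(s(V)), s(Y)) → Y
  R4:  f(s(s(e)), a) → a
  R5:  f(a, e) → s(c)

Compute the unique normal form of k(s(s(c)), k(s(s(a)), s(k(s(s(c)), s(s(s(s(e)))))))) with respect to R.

s(s(e))

1. k(s(s(c)), k(s(s(a)), s(k(s(s(c)), s(s(s(s(e))))))))  →  k(s(s(c)), k(s(s(c)), s(s(s(s(e))))))   [R3 at 2]
2. k(s(s(c)), k(s(s(c)), s(s(s(s(e))))))  →  k(s(s(c)), s(s(s(e))))   [R3 at 2]
3. k(s(s(c)), s(s(s(e))))  →  s(s(e))   [R3 at ε]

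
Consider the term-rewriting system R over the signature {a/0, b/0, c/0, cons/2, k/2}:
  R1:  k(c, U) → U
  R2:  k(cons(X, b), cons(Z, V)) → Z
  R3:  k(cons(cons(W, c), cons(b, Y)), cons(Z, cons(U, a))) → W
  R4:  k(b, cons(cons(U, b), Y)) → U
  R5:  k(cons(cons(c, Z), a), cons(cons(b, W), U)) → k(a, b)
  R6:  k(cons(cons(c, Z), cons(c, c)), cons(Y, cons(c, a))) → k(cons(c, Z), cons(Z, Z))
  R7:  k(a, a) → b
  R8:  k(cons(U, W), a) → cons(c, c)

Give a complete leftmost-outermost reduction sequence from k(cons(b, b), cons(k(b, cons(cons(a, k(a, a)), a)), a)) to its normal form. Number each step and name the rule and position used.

1. k(cons(b, b), cons(k(b, cons(cons(a, k(a, a)), a)), a))  →  k(b, cons(cons(a, k(a, a)), a))   [R2 at ε]
2. k(b, cons(cons(a, k(a, a)), a))  →  k(b, cons(cons(a, b), a))   [R7 at 2.1.2]
3. k(b, cons(cons(a, b), a))  →  a   [R4 at ε]

a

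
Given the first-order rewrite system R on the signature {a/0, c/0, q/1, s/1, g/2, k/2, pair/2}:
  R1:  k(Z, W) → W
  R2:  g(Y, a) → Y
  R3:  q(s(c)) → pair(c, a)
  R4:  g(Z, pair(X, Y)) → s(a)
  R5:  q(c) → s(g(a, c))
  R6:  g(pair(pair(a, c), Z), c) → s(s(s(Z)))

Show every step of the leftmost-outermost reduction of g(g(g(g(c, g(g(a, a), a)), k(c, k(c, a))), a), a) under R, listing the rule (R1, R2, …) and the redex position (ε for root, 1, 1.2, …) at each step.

c

1. g(g(g(g(c, g(g(a, a), a)), k(c, k(c, a))), a), a)  →  g(g(g(c, g(g(a, a), a)), k(c, k(c, a))), a)   [R2 at ε]
2. g(g(g(c, g(g(a, a), a)), k(c, k(c, a))), a)  →  g(g(c, g(g(a, a), a)), k(c, k(c, a)))   [R2 at ε]
3. g(g(c, g(g(a, a), a)), k(c, k(c, a)))  →  g(g(c, g(a, a)), k(c, k(c, a)))   [R2 at 1.2]
4. g(g(c, g(a, a)), k(c, k(c, a)))  →  g(g(c, a), k(c, k(c, a)))   [R2 at 1.2]
5. g(g(c, a), k(c, k(c, a)))  →  g(c, k(c, k(c, a)))   [R2 at 1]
6. g(c, k(c, k(c, a)))  →  g(c, k(c, a))   [R1 at 2]
7. g(c, k(c, a))  →  g(c, a)   [R1 at 2]
8. g(c, a)  →  c   [R2 at ε]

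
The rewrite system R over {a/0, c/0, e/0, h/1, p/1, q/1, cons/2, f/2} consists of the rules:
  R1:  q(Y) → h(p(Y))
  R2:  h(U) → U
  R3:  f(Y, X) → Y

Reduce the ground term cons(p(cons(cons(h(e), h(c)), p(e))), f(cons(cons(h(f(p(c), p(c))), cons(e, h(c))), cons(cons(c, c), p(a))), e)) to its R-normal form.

1. cons(p(cons(cons(h(e), h(c)), p(e))), f(cons(cons(h(f(p(c), p(c))), cons(e, h(c))), cons(cons(c, c), p(a))), e))  →  cons(p(cons(cons(e, h(c)), p(e))), f(cons(cons(h(f(p(c), p(c))), cons(e, h(c))), cons(cons(c, c), p(a))), e))   [R2 at 1.1.1.1]
2. cons(p(cons(cons(e, h(c)), p(e))), f(cons(cons(h(f(p(c), p(c))), cons(e, h(c))), cons(cons(c, c), p(a))), e))  →  cons(p(cons(cons(e, c), p(e))), f(cons(cons(h(f(p(c), p(c))), cons(e, h(c))), cons(cons(c, c), p(a))), e))   [R2 at 1.1.1.2]
3. cons(p(cons(cons(e, c), p(e))), f(cons(cons(h(f(p(c), p(c))), cons(e, h(c))), cons(cons(c, c), p(a))), e))  →  cons(p(cons(cons(e, c), p(e))), cons(cons(h(f(p(c), p(c))), cons(e, h(c))), cons(cons(c, c), p(a))))   [R3 at 2]
4. cons(p(cons(cons(e, c), p(e))), cons(cons(h(f(p(c), p(c))), cons(e, h(c))), cons(cons(c, c), p(a))))  →  cons(p(cons(cons(e, c), p(e))), cons(cons(f(p(c), p(c)), cons(e, h(c))), cons(cons(c, c), p(a))))   [R2 at 2.1.1]
5. cons(p(cons(cons(e, c), p(e))), cons(cons(f(p(c), p(c)), cons(e, h(c))), cons(cons(c, c), p(a))))  →  cons(p(cons(cons(e, c), p(e))), cons(cons(p(c), cons(e, h(c))), cons(cons(c, c), p(a))))   [R3 at 2.1.1]
6. cons(p(cons(cons(e, c), p(e))), cons(cons(p(c), cons(e, h(c))), cons(cons(c, c), p(a))))  →  cons(p(cons(cons(e, c), p(e))), cons(cons(p(c), cons(e, c)), cons(cons(c, c), p(a))))   [R2 at 2.1.2.2]

cons(p(cons(cons(e, c), p(e))), cons(cons(p(c), cons(e, c)), cons(cons(c, c), p(a))))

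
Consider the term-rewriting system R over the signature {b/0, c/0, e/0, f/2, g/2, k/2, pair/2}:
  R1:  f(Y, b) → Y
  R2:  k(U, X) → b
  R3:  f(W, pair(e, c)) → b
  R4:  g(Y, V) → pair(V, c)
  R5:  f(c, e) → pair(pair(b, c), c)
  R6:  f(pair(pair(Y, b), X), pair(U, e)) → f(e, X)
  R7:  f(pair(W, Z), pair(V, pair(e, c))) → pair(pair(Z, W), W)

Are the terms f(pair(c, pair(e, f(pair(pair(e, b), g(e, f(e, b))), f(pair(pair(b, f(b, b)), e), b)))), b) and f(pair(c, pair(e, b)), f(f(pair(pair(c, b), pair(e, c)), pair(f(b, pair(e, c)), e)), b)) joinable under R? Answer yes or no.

yes — NF(t₁) = pair(c, pair(e, b)), NF(t₂) = pair(c, pair(e, b))

Reduce t₁ = f(pair(c, pair(e, f(pair(pair(e, b), g(e, f(e, b))), f(pair(pair(b, f(b, b)), e), b)))), b):
1. f(pair(c, pair(e, f(pair(pair(e, b), g(e, f(e, b))), f(pair(pair(b, f(b, b)), e), b)))), b)  →  pair(c, pair(e, f(pair(pair(e, b), g(e, f(e, b))), f(pair(pair(b, f(b, b)), e), b))))   [R1 at ε]
2. pair(c, pair(e, f(pair(pair(e, b), g(e, f(e, b))), f(pair(pair(b, f(b, b)), e), b))))  →  pair(c, pair(e, f(pair(pair(e, b), pair(f(e, b), c)), f(pair(pair(b, f(b, b)), e), b))))   [R4 at 2.2.1.2]
3. pair(c, pair(e, f(pair(pair(e, b), pair(f(e, b), c)), f(pair(pair(b, f(b, b)), e), b))))  →  pair(c, pair(e, f(pair(pair(e, b), pair(e, c)), f(pair(pair(b, f(b, b)), e), b))))   [R1 at 2.2.1.2.1]
4. pair(c, pair(e, f(pair(pair(e, b), pair(e, c)), f(pair(pair(b, f(b, b)), e), b))))  →  pair(c, pair(e, f(pair(pair(e, b), pair(e, c)), pair(pair(b, f(b, b)), e))))   [R1 at 2.2.2]
5. pair(c, pair(e, f(pair(pair(e, b), pair(e, c)), pair(pair(b, f(b, b)), e))))  →  pair(c, pair(e, f(e, pair(e, c))))   [R6 at 2.2]
6. pair(c, pair(e, f(e, pair(e, c))))  →  pair(c, pair(e, b))   [R3 at 2.2]

Reduce t₂ = f(pair(c, pair(e, b)), f(f(pair(pair(c, b), pair(e, c)), pair(f(b, pair(e, c)), e)), b)):
1. f(pair(c, pair(e, b)), f(f(pair(pair(c, b), pair(e, c)), pair(f(b, pair(e, c)), e)), b))  →  f(pair(c, pair(e, b)), f(pair(pair(c, b), pair(e, c)), pair(f(b, pair(e, c)), e)))   [R1 at 2]
2. f(pair(c, pair(e, b)), f(pair(pair(c, b), pair(e, c)), pair(f(b, pair(e, c)), e)))  →  f(pair(c, pair(e, b)), f(e, pair(e, c)))   [R6 at 2]
3. f(pair(c, pair(e, b)), f(e, pair(e, c)))  →  f(pair(c, pair(e, b)), b)   [R3 at 2]
4. f(pair(c, pair(e, b)), b)  →  pair(c, pair(e, b))   [R1 at ε]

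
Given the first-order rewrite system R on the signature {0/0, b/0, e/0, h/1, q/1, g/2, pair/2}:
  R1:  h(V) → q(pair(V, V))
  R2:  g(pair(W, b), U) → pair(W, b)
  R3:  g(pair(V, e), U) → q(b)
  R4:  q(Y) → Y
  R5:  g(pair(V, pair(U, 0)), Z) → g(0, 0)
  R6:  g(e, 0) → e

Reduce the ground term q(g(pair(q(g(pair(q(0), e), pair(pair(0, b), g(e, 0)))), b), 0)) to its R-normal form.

pair(b, b)

1. q(g(pair(q(g(pair(q(0), e), pair(pair(0, b), g(e, 0)))), b), 0))  →  g(pair(q(g(pair(q(0), e), pair(pair(0, b), g(e, 0)))), b), 0)   [R4 at ε]
2. g(pair(q(g(pair(q(0), e), pair(pair(0, b), g(e, 0)))), b), 0)  →  pair(q(g(pair(q(0), e), pair(pair(0, b), g(e, 0)))), b)   [R2 at ε]
3. pair(q(g(pair(q(0), e), pair(pair(0, b), g(e, 0)))), b)  →  pair(g(pair(q(0), e), pair(pair(0, b), g(e, 0))), b)   [R4 at 1]
4. pair(g(pair(q(0), e), pair(pair(0, b), g(e, 0))), b)  →  pair(q(b), b)   [R3 at 1]
5. pair(q(b), b)  →  pair(b, b)   [R4 at 1]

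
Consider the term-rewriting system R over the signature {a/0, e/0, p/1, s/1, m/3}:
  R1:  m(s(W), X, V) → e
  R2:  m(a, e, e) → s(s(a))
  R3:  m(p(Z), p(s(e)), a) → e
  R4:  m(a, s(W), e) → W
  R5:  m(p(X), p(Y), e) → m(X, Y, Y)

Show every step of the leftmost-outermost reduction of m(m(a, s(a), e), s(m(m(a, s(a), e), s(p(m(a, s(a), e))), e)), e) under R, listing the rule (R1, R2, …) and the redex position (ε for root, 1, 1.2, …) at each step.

p(a)

1. m(m(a, s(a), e), s(m(m(a, s(a), e), s(p(m(a, s(a), e))), e)), e)  →  m(a, s(m(m(a, s(a), e), s(p(m(a, s(a), e))), e)), e)   [R4 at 1]
2. m(a, s(m(m(a, s(a), e), s(p(m(a, s(a), e))), e)), e)  →  m(m(a, s(a), e), s(p(m(a, s(a), e))), e)   [R4 at ε]
3. m(m(a, s(a), e), s(p(m(a, s(a), e))), e)  →  m(a, s(p(m(a, s(a), e))), e)   [R4 at 1]
4. m(a, s(p(m(a, s(a), e))), e)  →  p(m(a, s(a), e))   [R4 at ε]
5. p(m(a, s(a), e))  →  p(a)   [R4 at 1]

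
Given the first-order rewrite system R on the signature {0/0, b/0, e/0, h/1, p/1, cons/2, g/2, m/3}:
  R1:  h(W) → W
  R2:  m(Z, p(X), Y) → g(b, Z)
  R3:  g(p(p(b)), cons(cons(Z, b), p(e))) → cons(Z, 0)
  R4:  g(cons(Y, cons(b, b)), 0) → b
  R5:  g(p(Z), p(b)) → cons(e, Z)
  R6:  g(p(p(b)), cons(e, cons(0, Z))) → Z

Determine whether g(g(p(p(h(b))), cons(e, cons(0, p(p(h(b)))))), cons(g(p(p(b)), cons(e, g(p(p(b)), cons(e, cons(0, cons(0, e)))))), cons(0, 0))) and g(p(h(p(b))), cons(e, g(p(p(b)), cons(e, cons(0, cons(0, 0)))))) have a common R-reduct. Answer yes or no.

Reduce t₁ = g(g(p(p(h(b))), cons(e, cons(0, p(p(h(b)))))), cons(g(p(p(b)), cons(e, g(p(p(b)), cons(e, cons(0, cons(0, e)))))), cons(0, 0))):
1. g(g(p(p(h(b))), cons(e, cons(0, p(p(h(b)))))), cons(g(p(p(b)), cons(e, g(p(p(b)), cons(e, cons(0, cons(0, e)))))), cons(0, 0)))  →  g(g(p(p(b)), cons(e, cons(0, p(p(h(b)))))), cons(g(p(p(b)), cons(e, g(p(p(b)), cons(e, cons(0, cons(0, e)))))), cons(0, 0)))   [R1 at 1.1.1.1]
2. g(g(p(p(b)), cons(e, cons(0, p(p(h(b)))))), cons(g(p(p(b)), cons(e, g(p(p(b)), cons(e, cons(0, cons(0, e)))))), cons(0, 0)))  →  g(p(p(h(b))), cons(g(p(p(b)), cons(e, g(p(p(b)), cons(e, cons(0, cons(0, e)))))), cons(0, 0)))   [R6 at 1]
3. g(p(p(h(b))), cons(g(p(p(b)), cons(e, g(p(p(b)), cons(e, cons(0, cons(0, e)))))), cons(0, 0)))  →  g(p(p(b)), cons(g(p(p(b)), cons(e, g(p(p(b)), cons(e, cons(0, cons(0, e)))))), cons(0, 0)))   [R1 at 1.1.1]
4. g(p(p(b)), cons(g(p(p(b)), cons(e, g(p(p(b)), cons(e, cons(0, cons(0, e)))))), cons(0, 0)))  →  g(p(p(b)), cons(g(p(p(b)), cons(e, cons(0, e))), cons(0, 0)))   [R6 at 2.1.2.2]
5. g(p(p(b)), cons(g(p(p(b)), cons(e, cons(0, e))), cons(0, 0)))  →  g(p(p(b)), cons(e, cons(0, 0)))   [R6 at 2.1]
6. g(p(p(b)), cons(e, cons(0, 0)))  →  0   [R6 at ε]

Reduce t₂ = g(p(h(p(b))), cons(e, g(p(p(b)), cons(e, cons(0, cons(0, 0)))))):
1. g(p(h(p(b))), cons(e, g(p(p(b)), cons(e, cons(0, cons(0, 0))))))  →  g(p(p(b)), cons(e, g(p(p(b)), cons(e, cons(0, cons(0, 0))))))   [R1 at 1.1]
2. g(p(p(b)), cons(e, g(p(p(b)), cons(e, cons(0, cons(0, 0))))))  →  g(p(p(b)), cons(e, cons(0, 0)))   [R6 at 2.2]
3. g(p(p(b)), cons(e, cons(0, 0)))  →  0   [R6 at ε]

yes — NF(t₁) = 0, NF(t₂) = 0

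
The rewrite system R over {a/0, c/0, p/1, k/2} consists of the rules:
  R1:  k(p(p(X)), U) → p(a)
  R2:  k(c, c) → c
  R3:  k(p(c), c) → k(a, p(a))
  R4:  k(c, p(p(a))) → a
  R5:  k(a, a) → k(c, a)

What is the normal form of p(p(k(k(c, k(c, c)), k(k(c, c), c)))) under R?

1. p(p(k(k(c, k(c, c)), k(k(c, c), c))))  →  p(p(k(k(c, c), k(k(c, c), c))))   [R2 at 1.1.1.2]
2. p(p(k(k(c, c), k(k(c, c), c))))  →  p(p(k(c, k(k(c, c), c))))   [R2 at 1.1.1]
3. p(p(k(c, k(k(c, c), c))))  →  p(p(k(c, k(c, c))))   [R2 at 1.1.2.1]
4. p(p(k(c, k(c, c))))  →  p(p(k(c, c)))   [R2 at 1.1.2]
5. p(p(k(c, c)))  →  p(p(c))   [R2 at 1.1]

p(p(c))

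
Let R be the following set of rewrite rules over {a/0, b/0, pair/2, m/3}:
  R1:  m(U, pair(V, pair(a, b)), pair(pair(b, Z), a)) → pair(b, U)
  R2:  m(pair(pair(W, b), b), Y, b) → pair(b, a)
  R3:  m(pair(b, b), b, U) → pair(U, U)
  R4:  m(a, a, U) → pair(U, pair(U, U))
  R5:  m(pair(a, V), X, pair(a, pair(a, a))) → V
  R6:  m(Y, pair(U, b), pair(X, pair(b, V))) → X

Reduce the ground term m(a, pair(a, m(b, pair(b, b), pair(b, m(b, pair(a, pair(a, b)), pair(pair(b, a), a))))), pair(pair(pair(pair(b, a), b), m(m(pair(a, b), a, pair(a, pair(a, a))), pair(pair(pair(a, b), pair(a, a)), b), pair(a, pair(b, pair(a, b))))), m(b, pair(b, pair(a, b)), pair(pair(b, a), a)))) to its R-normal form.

pair(pair(pair(b, a), b), a)

1. m(a, pair(a, m(b, pair(b, b), pair(b, m(b, pair(a, pair(a, b)), pair(pair(b, a), a))))), pair(pair(pair(pair(b, a), b), m(m(pair(a, b), a, pair(a, pair(a, a))), pair(pair(pair(a, b), pair(a, a)), b), pair(a, pair(b, pair(a, b))))), m(b, pair(b, pair(a, b)), pair(pair(b, a), a))))  →  m(a, pair(a, m(b, pair(b, b), pair(b, pair(b, b)))), pair(pair(pair(pair(b, a), b), m(m(pair(a, b), a, pair(a, pair(a, a))), pair(pair(pair(a, b), pair(a, a)), b), pair(a, pair(b, pair(a, b))))), m(b, pair(b, pair(a, b)), pair(pair(b, a), a))))   [R1 at 2.2.3.2]
2. m(a, pair(a, m(b, pair(b, b), pair(b, pair(b, b)))), pair(pair(pair(pair(b, a), b), m(m(pair(a, b), a, pair(a, pair(a, a))), pair(pair(pair(a, b), pair(a, a)), b), pair(a, pair(b, pair(a, b))))), m(b, pair(b, pair(a, b)), pair(pair(b, a), a))))  →  m(a, pair(a, b), pair(pair(pair(pair(b, a), b), m(m(pair(a, b), a, pair(a, pair(a, a))), pair(pair(pair(a, b), pair(a, a)), b), pair(a, pair(b, pair(a, b))))), m(b, pair(b, pair(a, b)), pair(pair(b, a), a))))   [R6 at 2.2]
3. m(a, pair(a, b), pair(pair(pair(pair(b, a), b), m(m(pair(a, b), a, pair(a, pair(a, a))), pair(pair(pair(a, b), pair(a, a)), b), pair(a, pair(b, pair(a, b))))), m(b, pair(b, pair(a, b)), pair(pair(b, a), a))))  →  m(a, pair(a, b), pair(pair(pair(pair(b, a), b), a), m(b, pair(b, pair(a, b)), pair(pair(b, a), a))))   [R6 at 3.1.2]
4. m(a, pair(a, b), pair(pair(pair(pair(b, a), b), a), m(b, pair(b, pair(a, b)), pair(pair(b, a), a))))  →  m(a, pair(a, b), pair(pair(pair(pair(b, a), b), a), pair(b, b)))   [R1 at 3.2]
5. m(a, pair(a, b), pair(pair(pair(pair(b, a), b), a), pair(b, b)))  →  pair(pair(pair(b, a), b), a)   [R6 at ε]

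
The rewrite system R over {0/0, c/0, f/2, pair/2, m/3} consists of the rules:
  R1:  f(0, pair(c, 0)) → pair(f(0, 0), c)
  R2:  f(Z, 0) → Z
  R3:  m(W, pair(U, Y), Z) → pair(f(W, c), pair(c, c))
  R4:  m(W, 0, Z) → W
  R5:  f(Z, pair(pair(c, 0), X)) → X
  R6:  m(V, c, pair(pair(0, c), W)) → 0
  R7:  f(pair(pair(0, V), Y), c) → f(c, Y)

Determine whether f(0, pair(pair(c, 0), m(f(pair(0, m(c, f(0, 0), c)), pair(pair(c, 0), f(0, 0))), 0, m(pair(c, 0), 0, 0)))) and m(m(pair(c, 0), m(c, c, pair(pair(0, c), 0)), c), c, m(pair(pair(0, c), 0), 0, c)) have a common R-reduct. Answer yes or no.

Reduce t₁ = f(0, pair(pair(c, 0), m(f(pair(0, m(c, f(0, 0), c)), pair(pair(c, 0), f(0, 0))), 0, m(pair(c, 0), 0, 0)))):
1. f(0, pair(pair(c, 0), m(f(pair(0, m(c, f(0, 0), c)), pair(pair(c, 0), f(0, 0))), 0, m(pair(c, 0), 0, 0))))  →  m(f(pair(0, m(c, f(0, 0), c)), pair(pair(c, 0), f(0, 0))), 0, m(pair(c, 0), 0, 0))   [R5 at ε]
2. m(f(pair(0, m(c, f(0, 0), c)), pair(pair(c, 0), f(0, 0))), 0, m(pair(c, 0), 0, 0))  →  f(pair(0, m(c, f(0, 0), c)), pair(pair(c, 0), f(0, 0)))   [R4 at ε]
3. f(pair(0, m(c, f(0, 0), c)), pair(pair(c, 0), f(0, 0)))  →  f(0, 0)   [R5 at ε]
4. f(0, 0)  →  0   [R2 at ε]

Reduce t₂ = m(m(pair(c, 0), m(c, c, pair(pair(0, c), 0)), c), c, m(pair(pair(0, c), 0), 0, c)):
1. m(m(pair(c, 0), m(c, c, pair(pair(0, c), 0)), c), c, m(pair(pair(0, c), 0), 0, c))  →  m(m(pair(c, 0), 0, c), c, m(pair(pair(0, c), 0), 0, c))   [R6 at 1.2]
2. m(m(pair(c, 0), 0, c), c, m(pair(pair(0, c), 0), 0, c))  →  m(pair(c, 0), c, m(pair(pair(0, c), 0), 0, c))   [R4 at 1]
3. m(pair(c, 0), c, m(pair(pair(0, c), 0), 0, c))  →  m(pair(c, 0), c, pair(pair(0, c), 0))   [R4 at 3]
4. m(pair(c, 0), c, pair(pair(0, c), 0))  →  0   [R6 at ε]

yes — NF(t₁) = 0, NF(t₂) = 0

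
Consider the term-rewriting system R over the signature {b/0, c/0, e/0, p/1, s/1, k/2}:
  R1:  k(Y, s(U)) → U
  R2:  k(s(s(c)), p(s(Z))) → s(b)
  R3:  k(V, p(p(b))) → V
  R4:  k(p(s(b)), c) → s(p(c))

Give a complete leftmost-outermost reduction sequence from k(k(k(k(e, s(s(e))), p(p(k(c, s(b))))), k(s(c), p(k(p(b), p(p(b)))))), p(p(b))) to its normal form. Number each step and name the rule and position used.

c

1. k(k(k(k(e, s(s(e))), p(p(k(c, s(b))))), k(s(c), p(k(p(b), p(p(b)))))), p(p(b)))  →  k(k(k(e, s(s(e))), p(p(k(c, s(b))))), k(s(c), p(k(p(b), p(p(b))))))   [R3 at ε]
2. k(k(k(e, s(s(e))), p(p(k(c, s(b))))), k(s(c), p(k(p(b), p(p(b))))))  →  k(k(s(e), p(p(k(c, s(b))))), k(s(c), p(k(p(b), p(p(b))))))   [R1 at 1.1]
3. k(k(s(e), p(p(k(c, s(b))))), k(s(c), p(k(p(b), p(p(b))))))  →  k(k(s(e), p(p(b))), k(s(c), p(k(p(b), p(p(b))))))   [R1 at 1.2.1.1]
4. k(k(s(e), p(p(b))), k(s(c), p(k(p(b), p(p(b))))))  →  k(s(e), k(s(c), p(k(p(b), p(p(b))))))   [R3 at 1]
5. k(s(e), k(s(c), p(k(p(b), p(p(b))))))  →  k(s(e), k(s(c), p(p(b))))   [R3 at 2.2.1]
6. k(s(e), k(s(c), p(p(b))))  →  k(s(e), s(c))   [R3 at 2]
7. k(s(e), s(c))  →  c   [R1 at ε]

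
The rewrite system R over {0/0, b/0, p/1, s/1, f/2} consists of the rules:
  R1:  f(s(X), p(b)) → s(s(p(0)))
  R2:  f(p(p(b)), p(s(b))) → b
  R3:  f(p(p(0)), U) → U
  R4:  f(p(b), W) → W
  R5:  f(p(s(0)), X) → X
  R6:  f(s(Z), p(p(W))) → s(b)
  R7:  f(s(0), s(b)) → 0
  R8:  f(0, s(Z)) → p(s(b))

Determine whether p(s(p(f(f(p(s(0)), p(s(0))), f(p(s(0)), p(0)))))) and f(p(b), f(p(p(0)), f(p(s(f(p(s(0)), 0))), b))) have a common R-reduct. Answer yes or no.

Reduce t₁ = p(s(p(f(f(p(s(0)), p(s(0))), f(p(s(0)), p(0)))))):
1. p(s(p(f(f(p(s(0)), p(s(0))), f(p(s(0)), p(0))))))  →  p(s(p(f(p(s(0)), f(p(s(0)), p(0))))))   [R5 at 1.1.1.1]
2. p(s(p(f(p(s(0)), f(p(s(0)), p(0))))))  →  p(s(p(f(p(s(0)), p(0)))))   [R5 at 1.1.1]
3. p(s(p(f(p(s(0)), p(0)))))  →  p(s(p(p(0))))   [R5 at 1.1.1]

Reduce t₂ = f(p(b), f(p(p(0)), f(p(s(f(p(s(0)), 0))), b))):
1. f(p(b), f(p(p(0)), f(p(s(f(p(s(0)), 0))), b)))  →  f(p(p(0)), f(p(s(f(p(s(0)), 0))), b))   [R4 at ε]
2. f(p(p(0)), f(p(s(f(p(s(0)), 0))), b))  →  f(p(s(f(p(s(0)), 0))), b)   [R3 at ε]
3. f(p(s(f(p(s(0)), 0))), b)  →  f(p(s(0)), b)   [R5 at 1.1.1]
4. f(p(s(0)), b)  →  b   [R5 at ε]

no — NF(t₁) = p(s(p(p(0)))), NF(t₂) = b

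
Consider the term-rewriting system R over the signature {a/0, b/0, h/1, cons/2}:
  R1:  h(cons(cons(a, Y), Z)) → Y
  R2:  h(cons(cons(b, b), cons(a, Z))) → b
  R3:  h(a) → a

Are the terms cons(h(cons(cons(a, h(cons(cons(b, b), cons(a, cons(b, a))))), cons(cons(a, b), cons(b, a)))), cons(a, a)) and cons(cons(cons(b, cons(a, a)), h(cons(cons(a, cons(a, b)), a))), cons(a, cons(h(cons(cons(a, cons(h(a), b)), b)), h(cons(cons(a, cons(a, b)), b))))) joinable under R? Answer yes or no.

no — NF(t₁) = cons(b, cons(a, a)), NF(t₂) = cons(cons(cons(b, cons(a, a)), cons(a, b)), cons(a, cons(cons(a, b), cons(a, b))))

Reduce t₁ = cons(h(cons(cons(a, h(cons(cons(b, b), cons(a, cons(b, a))))), cons(cons(a, b), cons(b, a)))), cons(a, a)):
1. cons(h(cons(cons(a, h(cons(cons(b, b), cons(a, cons(b, a))))), cons(cons(a, b), cons(b, a)))), cons(a, a))  →  cons(h(cons(cons(b, b), cons(a, cons(b, a)))), cons(a, a))   [R1 at 1]
2. cons(h(cons(cons(b, b), cons(a, cons(b, a)))), cons(a, a))  →  cons(b, cons(a, a))   [R2 at 1]

Reduce t₂ = cons(cons(cons(b, cons(a, a)), h(cons(cons(a, cons(a, b)), a))), cons(a, cons(h(cons(cons(a, cons(h(a), b)), b)), h(cons(cons(a, cons(a, b)), b))))):
1. cons(cons(cons(b, cons(a, a)), h(cons(cons(a, cons(a, b)), a))), cons(a, cons(h(cons(cons(a, cons(h(a), b)), b)), h(cons(cons(a, cons(a, b)), b)))))  →  cons(cons(cons(b, cons(a, a)), cons(a, b)), cons(a, cons(h(cons(cons(a, cons(h(a), b)), b)), h(cons(cons(a, cons(a, b)), b)))))   [R1 at 1.2]
2. cons(cons(cons(b, cons(a, a)), cons(a, b)), cons(a, cons(h(cons(cons(a, cons(h(a), b)), b)), h(cons(cons(a, cons(a, b)), b)))))  →  cons(cons(cons(b, cons(a, a)), cons(a, b)), cons(a, cons(cons(h(a), b), h(cons(cons(a, cons(a, b)), b)))))   [R1 at 2.2.1]
3. cons(cons(cons(b, cons(a, a)), cons(a, b)), cons(a, cons(cons(h(a), b), h(cons(cons(a, cons(a, b)), b)))))  →  cons(cons(cons(b, cons(a, a)), cons(a, b)), cons(a, cons(cons(a, b), h(cons(cons(a, cons(a, b)), b)))))   [R3 at 2.2.1.1]
4. cons(cons(cons(b, cons(a, a)), cons(a, b)), cons(a, cons(cons(a, b), h(cons(cons(a, cons(a, b)), b)))))  →  cons(cons(cons(b, cons(a, a)), cons(a, b)), cons(a, cons(cons(a, b), cons(a, b))))   [R1 at 2.2.2]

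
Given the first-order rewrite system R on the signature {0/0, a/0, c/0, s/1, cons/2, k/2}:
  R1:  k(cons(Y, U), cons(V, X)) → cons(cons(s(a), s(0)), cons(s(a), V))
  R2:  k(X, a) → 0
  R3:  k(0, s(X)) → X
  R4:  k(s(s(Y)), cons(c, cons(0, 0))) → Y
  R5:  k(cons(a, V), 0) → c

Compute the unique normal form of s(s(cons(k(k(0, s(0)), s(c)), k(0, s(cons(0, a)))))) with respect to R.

1. s(s(cons(k(k(0, s(0)), s(c)), k(0, s(cons(0, a))))))  →  s(s(cons(k(0, s(c)), k(0, s(cons(0, a))))))   [R3 at 1.1.1.1]
2. s(s(cons(k(0, s(c)), k(0, s(cons(0, a))))))  →  s(s(cons(c, k(0, s(cons(0, a))))))   [R3 at 1.1.1]
3. s(s(cons(c, k(0, s(cons(0, a))))))  →  s(s(cons(c, cons(0, a))))   [R3 at 1.1.2]

s(s(cons(c, cons(0, a))))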